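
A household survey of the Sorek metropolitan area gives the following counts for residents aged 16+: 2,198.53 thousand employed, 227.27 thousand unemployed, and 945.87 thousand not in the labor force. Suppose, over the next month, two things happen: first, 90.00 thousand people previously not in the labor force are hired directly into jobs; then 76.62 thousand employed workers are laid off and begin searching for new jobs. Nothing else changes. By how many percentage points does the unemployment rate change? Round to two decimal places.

Initially, labor force = 2,198.53 + 227.27 = 2,425.80 thousand, so u = 227.27/2,425.80 = 9.37%.
After the first change, employed and labor force both rise by 90.00; unemployed unchanged → E = 2,288.53, U = 227.27, labor force = 2,515.80 thousand.
After the second change, employed falls and unemployed rises by 76.62; labor force unchanged → E = 2,211.91, U = 303.89, labor force = 2,515.80 thousand.
New unemployment rate = 303.89 / 2,515.80 = 12.08%.
Change = 12.08% − 9.37% = +2.71 percentage points.

The unemployment rate changes by +2.71 percentage points.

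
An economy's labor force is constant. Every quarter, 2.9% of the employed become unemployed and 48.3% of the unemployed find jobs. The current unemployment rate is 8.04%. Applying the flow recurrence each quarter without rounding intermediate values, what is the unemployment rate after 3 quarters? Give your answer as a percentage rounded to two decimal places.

Unemployment rate after three quarters ≈ 5.94%.

With a fixed labor force, u_{t+1} = u_t + s·(1−u_t) − f·u_t = u_t·(1−s−f) + s.
Here 1−s−f = 0.488 and s = 0.029.
u_1 = 0.080400 × 0.488 + 0.029 = 0.068235.
u_2 = 0.068235 × 0.488 + 0.029 = 0.062299.
u_3 = 0.062299 × 0.488 + 0.029 = 0.059402.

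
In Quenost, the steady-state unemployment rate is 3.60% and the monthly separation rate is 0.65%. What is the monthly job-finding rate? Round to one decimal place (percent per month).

From u* = s/(s+f): f = s·(1−u)/u.
f = 0.65 × (1 − 0.0360) / 0.0360 = 0.6266 / 0.0360 ≈ 17.4% per month.

Job-finding rate ≈ 17.4% per month.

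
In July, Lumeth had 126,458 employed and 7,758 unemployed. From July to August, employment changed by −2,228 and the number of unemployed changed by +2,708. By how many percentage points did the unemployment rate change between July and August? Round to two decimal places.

The unemployment rate changed by +1.99 percentage points.

July: labor force = 126,458 + 7,758 = 134,216; u = 7,758/134,216 = 5.78%.
August: labor force = 124,230 + 10,466 = 134,696; u = 10,466/134,696 = 7.77%.
Change = 7.77% − 5.78% = +1.99 pp.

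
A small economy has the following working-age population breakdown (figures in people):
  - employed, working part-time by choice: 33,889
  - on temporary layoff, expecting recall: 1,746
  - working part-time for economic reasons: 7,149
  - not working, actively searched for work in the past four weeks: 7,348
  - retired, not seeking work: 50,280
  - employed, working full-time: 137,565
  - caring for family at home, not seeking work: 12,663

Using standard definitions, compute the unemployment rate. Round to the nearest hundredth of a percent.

Unemployment rate ≈ 4.85%.

Employed = 33,889 + 7,149 + 137,565 = 178,603 (anyone who worked, including part-time for economic reasons, counts as employed).
Unemployed = 1,746 + 7,348 = 9,094 (jobless and actively searching, or on temporary layoff).
Labor force = 178,603 + 9,094 = 187,697.
Unemployment rate = 9,094 / 187,697 = 4.85%.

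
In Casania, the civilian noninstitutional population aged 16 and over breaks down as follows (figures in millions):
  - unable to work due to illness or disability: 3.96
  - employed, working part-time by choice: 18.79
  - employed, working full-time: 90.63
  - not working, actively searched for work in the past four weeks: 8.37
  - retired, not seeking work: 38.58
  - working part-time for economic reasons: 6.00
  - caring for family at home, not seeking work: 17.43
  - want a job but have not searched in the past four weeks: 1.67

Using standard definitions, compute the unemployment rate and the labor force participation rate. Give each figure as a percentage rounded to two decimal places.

Employed = 18.79 + 90.63 + 6.00 = 115.42 million (anyone who worked, including part-time for economic reasons, counts as employed).
Unemployed = 8.37 million.
Labor force = 115.42 + 8.37 = 123.79 million.
Not in labor force = 3.96 + 38.58 + 17.43 + 1.67 = 61.64 million (those not working and not actively searching are outside the labor force — including those who want a job but have given up searching).
Civilian working-age population = 123.79 + 61.64 = 185.43 million.
Unemployment rate = 8.37 / 123.79 = 6.76%.
Labor force participation rate = 123.79 / 185.43 = 66.76%.

Unemployment rate ≈ 6.76%; labor force participation rate ≈ 66.76%.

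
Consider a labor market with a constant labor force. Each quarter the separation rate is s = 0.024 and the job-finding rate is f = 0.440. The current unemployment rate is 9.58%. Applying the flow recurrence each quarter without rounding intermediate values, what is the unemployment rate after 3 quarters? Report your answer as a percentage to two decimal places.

Unemployment rate after three quarters ≈ 5.85%.

With a fixed labor force, u_{t+1} = u_t + s·(1−u_t) − f·u_t = u_t·(1−s−f) + s.
Here 1−s−f = 0.536 and s = 0.024.
u_1 = 0.095800 × 0.536 + 0.024 = 0.075349.
u_2 = 0.075349 × 0.536 + 0.024 = 0.064387.
u_3 = 0.064387 × 0.536 + 0.024 = 0.058511.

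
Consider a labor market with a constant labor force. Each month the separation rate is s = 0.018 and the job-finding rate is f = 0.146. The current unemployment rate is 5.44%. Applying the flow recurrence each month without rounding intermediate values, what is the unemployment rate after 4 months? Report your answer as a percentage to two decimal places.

Unemployment rate after four months ≈ 8.27%.

With a fixed labor force, u_{t+1} = u_t + s·(1−u_t) − f·u_t = u_t·(1−s−f) + s.
Here 1−s−f = 0.836 and s = 0.018.
u_1 = 0.054400 × 0.836 + 0.018 = 0.063478.
u_2 = 0.063478 × 0.836 + 0.018 = 0.071068.
u_3 = 0.071068 × 0.836 + 0.018 = 0.077413.
u_4 = 0.077413 × 0.836 + 0.018 = 0.082717.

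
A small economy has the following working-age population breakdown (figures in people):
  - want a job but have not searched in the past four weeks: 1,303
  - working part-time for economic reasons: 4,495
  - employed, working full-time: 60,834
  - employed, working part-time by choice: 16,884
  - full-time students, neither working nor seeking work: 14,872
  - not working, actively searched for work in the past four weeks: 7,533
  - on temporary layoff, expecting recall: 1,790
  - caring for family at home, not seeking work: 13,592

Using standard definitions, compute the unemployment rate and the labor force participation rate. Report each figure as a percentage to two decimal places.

Unemployment rate ≈ 10.19%; labor force participation rate ≈ 75.46%.

Employed = 4,495 + 60,834 + 16,884 = 82,213 (anyone who worked, including part-time for economic reasons, counts as employed).
Unemployed = 7,533 + 1,790 = 9,323 (jobless and actively searching, or on temporary layoff).
Labor force = 82,213 + 9,323 = 91,536.
Not in labor force = 1,303 + 14,872 + 13,592 = 29,767 (those not working and not actively searching are outside the labor force — including those who want a job but have given up searching).
Civilian working-age population = 91,536 + 29,767 = 121,303.
Unemployment rate = 9,323 / 91,536 = 10.19%.
Labor force participation rate = 91,536 / 121,303 = 75.46%.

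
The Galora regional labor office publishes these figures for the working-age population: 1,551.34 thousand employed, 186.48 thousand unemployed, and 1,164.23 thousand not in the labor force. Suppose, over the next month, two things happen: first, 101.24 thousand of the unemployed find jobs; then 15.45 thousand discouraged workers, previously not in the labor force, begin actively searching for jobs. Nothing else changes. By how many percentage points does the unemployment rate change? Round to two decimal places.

Initially, labor force = 1,551.34 + 186.48 = 1,737.82 thousand, so u = 186.48/1,737.82 = 10.73%.
After the first change, unemployed falls and employed rises by 101.24; labor force unchanged → E = 1,652.58, U = 85.24, labor force = 1,737.82 thousand.
After the second change, unemployed and labor force both rise by 15.45 → E = 1,652.58, U = 100.69, labor force = 1,753.27 thousand.
New unemployment rate = 100.69 / 1,753.27 = 5.74%.
Change = 5.74% − 10.73% = −4.99 percentage points.

The unemployment rate changes by −4.99 percentage points.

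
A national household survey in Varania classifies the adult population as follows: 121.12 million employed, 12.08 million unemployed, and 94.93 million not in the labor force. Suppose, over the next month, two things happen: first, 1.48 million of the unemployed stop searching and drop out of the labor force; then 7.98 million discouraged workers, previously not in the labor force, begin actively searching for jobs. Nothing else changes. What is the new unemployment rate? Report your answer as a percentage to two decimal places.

New unemployment rate ≈ 13.30%.

Initially, labor force = 121.12 + 12.08 = 133.20 million, so u = 12.08/133.20 = 9.07%.
After the first change, unemployed and labor force both fall by 1.48 → E = 121.12, U = 10.60, labor force = 131.72 million.
After the second change, unemployed and labor force both rise by 7.98 → E = 121.12, U = 18.58, labor force = 139.70 million.
New unemployment rate = 18.58 / 139.70 = 13.30%.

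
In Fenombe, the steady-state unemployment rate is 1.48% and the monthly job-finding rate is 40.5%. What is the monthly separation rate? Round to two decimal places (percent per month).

Separation rate ≈ 0.61% per month.

From u* = s/(s+f): s = u·f/(1−u).
s = 0.0148 × 40.5 / (1 − 0.0148) = 0.5994 / 0.9852 ≈ 0.61% per month.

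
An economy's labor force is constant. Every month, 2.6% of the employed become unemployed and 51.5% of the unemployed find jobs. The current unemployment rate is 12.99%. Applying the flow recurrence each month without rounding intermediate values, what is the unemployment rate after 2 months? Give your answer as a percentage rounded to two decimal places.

With a fixed labor force, u_{t+1} = u_t + s·(1−u_t) − f·u_t = u_t·(1−s−f) + s.
Here 1−s−f = 0.459 and s = 0.026.
u_1 = 0.129900 × 0.459 + 0.026 = 0.085624.
u_2 = 0.085624 × 0.459 + 0.026 = 0.065301.

Unemployment rate after two months ≈ 6.53%.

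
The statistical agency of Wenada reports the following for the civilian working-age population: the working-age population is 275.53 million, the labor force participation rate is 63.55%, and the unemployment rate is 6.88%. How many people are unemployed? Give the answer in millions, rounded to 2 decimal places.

About 12.05 million are unemployed.

Labor force = 0.6355 × 275.53 = 175.10 million.
Unemployed = 0.0688 × 175.10 ≈ 12.05 million.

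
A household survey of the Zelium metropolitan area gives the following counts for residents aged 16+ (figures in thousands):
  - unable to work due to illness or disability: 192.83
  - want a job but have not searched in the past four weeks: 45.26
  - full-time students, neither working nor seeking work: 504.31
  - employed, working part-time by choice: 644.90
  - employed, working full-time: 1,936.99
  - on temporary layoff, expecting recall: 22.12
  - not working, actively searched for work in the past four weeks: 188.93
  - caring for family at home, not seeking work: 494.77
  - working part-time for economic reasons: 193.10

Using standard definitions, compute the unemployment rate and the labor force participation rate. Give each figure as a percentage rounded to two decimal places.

Unemployment rate ≈ 7.07%; labor force participation rate ≈ 70.71%.

Employed = 644.90 + 1,936.99 + 193.10 = 2,774.99 thousand (anyone who worked, including part-time for economic reasons, counts as employed).
Unemployed = 22.12 + 188.93 = 211.05 thousand (jobless and actively searching, or on temporary layoff).
Labor force = 2,774.99 + 211.05 = 2,986.04 thousand.
Not in labor force = 192.83 + 45.26 + 504.31 + 494.77 = 1,237.17 thousand (those not working and not actively searching are outside the labor force — including those who want a job but have given up searching).
Civilian working-age population = 2,986.04 + 1,237.17 = 4,223.21 thousand.
Unemployment rate = 211.05 / 2,986.04 = 7.07%.
Labor force participation rate = 2,986.04 / 4,223.21 = 70.71%.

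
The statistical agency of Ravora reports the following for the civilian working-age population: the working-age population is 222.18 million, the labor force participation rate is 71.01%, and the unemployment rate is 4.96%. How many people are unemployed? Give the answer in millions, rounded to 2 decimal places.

About 7.83 million are unemployed.

Labor force = 0.7101 × 222.18 = 157.77 million.
Unemployed = 0.0496 × 157.77 ≈ 7.83 million.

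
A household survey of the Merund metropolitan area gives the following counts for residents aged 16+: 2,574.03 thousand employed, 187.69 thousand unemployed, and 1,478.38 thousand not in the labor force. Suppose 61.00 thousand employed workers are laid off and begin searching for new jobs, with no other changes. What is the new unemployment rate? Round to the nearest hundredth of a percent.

Initially, labor force = 2,574.03 + 187.69 = 2,761.72 thousand, so u = 187.69/2,761.72 = 6.80%.
After the change, employed falls and unemployed rises by 61.00; labor force unchanged → E = 2,513.03, U = 248.69, labor force = 2,761.72 thousand.
New unemployment rate = 248.69 / 2,761.72 = 9.00%.

New unemployment rate ≈ 9.00%.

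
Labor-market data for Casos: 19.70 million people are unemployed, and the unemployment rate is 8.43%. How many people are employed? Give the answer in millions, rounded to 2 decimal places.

About 213.99 million are employed.

Labor force = U / u = 19.70 / 0.0843 ≈ 233.69 million.
Employed = labor force − unemployed = 233.69 − 19.70 = 213.99 million.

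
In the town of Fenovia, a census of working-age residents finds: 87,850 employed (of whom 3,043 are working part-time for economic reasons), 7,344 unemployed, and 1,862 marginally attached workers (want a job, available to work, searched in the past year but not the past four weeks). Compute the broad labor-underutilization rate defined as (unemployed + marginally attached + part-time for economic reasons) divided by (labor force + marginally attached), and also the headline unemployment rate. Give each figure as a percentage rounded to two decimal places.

Broad underutilization rate ≈ 12.62%; headline unemployment rate ≈ 7.71%.

Labor force = 87,850 + 7,344 = 95,194.
Numerator = 7,344 + 1,862 + 3,043 = 12,249.
Denominator = 95,194 + 1,862 = 97,056.
Broad rate = 12,249 / 97,056 = 12.62%.
Headline unemployment rate = 7,344 / 95,194 = 7.71%.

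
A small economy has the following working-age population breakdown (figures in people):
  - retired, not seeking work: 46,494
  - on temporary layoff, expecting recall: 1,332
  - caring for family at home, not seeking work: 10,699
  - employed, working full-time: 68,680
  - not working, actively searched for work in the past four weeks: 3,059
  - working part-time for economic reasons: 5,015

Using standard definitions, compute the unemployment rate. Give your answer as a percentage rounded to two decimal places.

Unemployment rate ≈ 5.62%.

Employed = 68,680 + 5,015 = 73,695 (anyone who worked, including part-time for economic reasons, counts as employed).
Unemployed = 1,332 + 3,059 = 4,391 (jobless and actively searching, or on temporary layoff).
Labor force = 73,695 + 4,391 = 78,086.
Unemployment rate = 4,391 / 78,086 = 5.62%.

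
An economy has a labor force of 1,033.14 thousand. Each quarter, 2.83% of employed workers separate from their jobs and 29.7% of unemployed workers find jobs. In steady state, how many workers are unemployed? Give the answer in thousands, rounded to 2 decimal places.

About 89.88 thousand are unemployed in steady state.

Steady-state unemployment rate u* = s/(s+f) = 2.83/(2.83+29.7) = 0.086997.
Unemployed = u* × labor force = 0.086997 × 1,033.14 ≈ 89.88 thousand.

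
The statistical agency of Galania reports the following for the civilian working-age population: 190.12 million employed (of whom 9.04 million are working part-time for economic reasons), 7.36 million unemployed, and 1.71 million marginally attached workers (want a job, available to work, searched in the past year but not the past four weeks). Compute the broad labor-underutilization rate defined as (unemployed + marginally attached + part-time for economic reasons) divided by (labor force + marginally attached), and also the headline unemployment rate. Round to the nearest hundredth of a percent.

Labor force = 190.12 + 7.36 = 197.48 million.
Numerator = 7.36 + 1.71 + 9.04 = 18.11 million.
Denominator = 197.48 + 1.71 = 199.19 million.
Broad rate = 18.11 / 199.19 = 9.09%.
Headline unemployment rate = 7.36 / 197.48 = 3.73%.

Broad underutilization rate ≈ 9.09%; headline unemployment rate ≈ 3.73%.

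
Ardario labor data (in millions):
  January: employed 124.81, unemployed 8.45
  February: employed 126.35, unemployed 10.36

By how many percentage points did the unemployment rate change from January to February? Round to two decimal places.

January: labor force = 124.81 + 8.45 = 133.26; u = 8.45/133.26 = 6.34%.
February: labor force = 126.35 + 10.36 = 136.71; u = 10.36/136.71 = 7.58%.
Change = 7.58% − 6.34% = +1.24 pp.

The unemployment rate changed by +1.24 percentage points.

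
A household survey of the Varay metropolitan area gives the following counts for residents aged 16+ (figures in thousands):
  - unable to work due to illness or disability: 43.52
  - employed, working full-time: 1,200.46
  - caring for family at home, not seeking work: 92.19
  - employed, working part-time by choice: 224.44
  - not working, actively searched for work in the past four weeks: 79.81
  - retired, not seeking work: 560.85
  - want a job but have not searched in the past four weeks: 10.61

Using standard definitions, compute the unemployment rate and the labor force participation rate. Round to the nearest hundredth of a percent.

Unemployment rate ≈ 5.30%; labor force participation rate ≈ 68.03%.

Employed = 1,200.46 + 224.44 = 1,424.90 thousand.
Unemployed = 79.81 thousand.
Labor force = 1,424.90 + 79.81 = 1,504.71 thousand.
Not in labor force = 43.52 + 92.19 + 560.85 + 10.61 = 707.17 thousand (those not working and not actively searching are outside the labor force — including those who want a job but have given up searching).
Civilian working-age population = 1,504.71 + 707.17 = 2,211.88 thousand.
Unemployment rate = 79.81 / 1,504.71 = 5.30%.
Labor force participation rate = 1,504.71 / 2,211.88 = 68.03%.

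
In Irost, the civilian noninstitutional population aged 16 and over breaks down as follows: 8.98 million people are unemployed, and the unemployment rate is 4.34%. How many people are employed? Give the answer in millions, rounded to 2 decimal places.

Labor force = U / u = 8.98 / 0.0434 ≈ 206.91 million.
Employed = labor force − unemployed = 206.91 − 8.98 = 197.93 million.

About 197.93 million are employed.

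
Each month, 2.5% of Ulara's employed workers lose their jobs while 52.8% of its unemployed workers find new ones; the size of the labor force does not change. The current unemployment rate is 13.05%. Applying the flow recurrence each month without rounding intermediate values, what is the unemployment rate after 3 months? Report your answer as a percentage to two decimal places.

With a fixed labor force, u_{t+1} = u_t + s·(1−u_t) − f·u_t = u_t·(1−s−f) + s.
Here 1−s−f = 0.447 and s = 0.025.
u_1 = 0.130500 × 0.447 + 0.025 = 0.083334.
u_2 = 0.083334 × 0.447 + 0.025 = 0.062250.
u_3 = 0.062250 × 0.447 + 0.025 = 0.052826.

Unemployment rate after three months ≈ 5.28%.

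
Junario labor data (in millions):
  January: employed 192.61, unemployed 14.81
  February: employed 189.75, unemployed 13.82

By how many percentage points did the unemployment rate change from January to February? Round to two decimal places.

The unemployment rate changed by −0.35 percentage points.

January: labor force = 192.61 + 14.81 = 207.42; u = 14.81/207.42 = 7.14%.
February: labor force = 189.75 + 13.82 = 203.57; u = 13.82/203.57 = 6.79%.
Change = 6.79% − 7.14% = −0.35 pp.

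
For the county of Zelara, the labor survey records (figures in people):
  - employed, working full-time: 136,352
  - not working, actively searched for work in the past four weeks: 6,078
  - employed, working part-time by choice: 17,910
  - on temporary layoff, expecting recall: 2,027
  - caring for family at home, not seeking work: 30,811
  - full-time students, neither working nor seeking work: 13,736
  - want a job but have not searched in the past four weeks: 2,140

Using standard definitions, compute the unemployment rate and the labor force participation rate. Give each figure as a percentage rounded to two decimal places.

Employed = 136,352 + 17,910 = 154,262.
Unemployed = 6,078 + 2,027 = 8,105 (jobless and actively searching, or on temporary layoff).
Labor force = 154,262 + 8,105 = 162,367.
Not in labor force = 30,811 + 13,736 + 2,140 = 46,687 (those not working and not actively searching are outside the labor force — including those who want a job but have given up searching).
Civilian working-age population = 162,367 + 46,687 = 209,054.
Unemployment rate = 8,105 / 162,367 = 4.99%.
Labor force participation rate = 162,367 / 209,054 = 77.67%.

Unemployment rate ≈ 4.99%; labor force participation rate ≈ 77.67%.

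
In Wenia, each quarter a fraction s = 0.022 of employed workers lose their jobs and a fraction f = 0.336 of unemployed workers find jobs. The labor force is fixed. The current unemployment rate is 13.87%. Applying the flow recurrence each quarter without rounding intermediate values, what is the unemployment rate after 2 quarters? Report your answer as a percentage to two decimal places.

Unemployment rate after two quarters ≈ 9.33%.

With a fixed labor force, u_{t+1} = u_t + s·(1−u_t) − f·u_t = u_t·(1−s−f) + s.
Here 1−s−f = 0.642 and s = 0.022.
u_1 = 0.138700 × 0.642 + 0.022 = 0.111045.
u_2 = 0.111045 × 0.642 + 0.022 = 0.093291.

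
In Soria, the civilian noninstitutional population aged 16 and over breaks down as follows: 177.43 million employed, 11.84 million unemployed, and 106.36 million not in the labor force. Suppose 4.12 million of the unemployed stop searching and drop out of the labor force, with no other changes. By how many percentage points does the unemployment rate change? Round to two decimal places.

Initially, labor force = 177.43 + 11.84 = 189.27 million, so u = 11.84/189.27 = 6.26%.
After the change, unemployed and labor force both fall by 4.12 → E = 177.43, U = 7.72, labor force = 185.15 million.
New unemployment rate = 7.72 / 185.15 = 4.17%.
Change = 4.17% − 6.26% = −2.09 percentage points.

The unemployment rate changes by −2.09 percentage points.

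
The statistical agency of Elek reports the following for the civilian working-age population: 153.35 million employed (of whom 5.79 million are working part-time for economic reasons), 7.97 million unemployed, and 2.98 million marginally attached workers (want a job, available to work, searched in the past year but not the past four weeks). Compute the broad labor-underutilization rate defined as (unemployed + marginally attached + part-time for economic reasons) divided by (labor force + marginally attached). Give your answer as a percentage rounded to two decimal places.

Broad underutilization rate ≈ 10.19%.

Labor force = 153.35 + 7.97 = 161.32 million.
Numerator = 7.97 + 2.98 + 5.79 = 16.74 million.
Denominator = 161.32 + 2.98 = 164.30 million.
Broad rate = 16.74 / 164.30 = 10.19%.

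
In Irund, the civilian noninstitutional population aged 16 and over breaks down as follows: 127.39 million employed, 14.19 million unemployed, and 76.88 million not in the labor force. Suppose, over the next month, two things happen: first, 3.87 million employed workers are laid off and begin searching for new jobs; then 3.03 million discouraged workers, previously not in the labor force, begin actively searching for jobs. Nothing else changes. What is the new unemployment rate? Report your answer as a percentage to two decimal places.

New unemployment rate ≈ 14.58%.

Initially, labor force = 127.39 + 14.19 = 141.58 million, so u = 14.19/141.58 = 10.02%.
After the first change, employed falls and unemployed rises by 3.87; labor force unchanged → E = 123.52, U = 18.06, labor force = 141.58 million.
After the second change, unemployed and labor force both rise by 3.03 → E = 123.52, U = 21.09, labor force = 144.61 million.
New unemployment rate = 21.09 / 144.61 = 14.58%.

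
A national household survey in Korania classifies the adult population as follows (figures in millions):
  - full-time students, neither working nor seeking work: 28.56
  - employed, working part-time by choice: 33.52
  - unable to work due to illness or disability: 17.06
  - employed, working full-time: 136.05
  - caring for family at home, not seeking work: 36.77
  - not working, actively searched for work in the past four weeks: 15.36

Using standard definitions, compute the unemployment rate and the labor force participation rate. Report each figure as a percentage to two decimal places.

Unemployment rate ≈ 8.31%; labor force participation rate ≈ 69.18%.

Employed = 33.52 + 136.05 = 169.57 million.
Unemployed = 15.36 million.
Labor force = 169.57 + 15.36 = 184.93 million.
Not in labor force = 28.56 + 17.06 + 36.77 = 82.39 million (those not working and not actively searching are outside the labor force).
Civilian working-age population = 184.93 + 82.39 = 267.32 million.
Unemployment rate = 15.36 / 184.93 = 8.31%.
Labor force participation rate = 184.93 / 267.32 = 69.18%.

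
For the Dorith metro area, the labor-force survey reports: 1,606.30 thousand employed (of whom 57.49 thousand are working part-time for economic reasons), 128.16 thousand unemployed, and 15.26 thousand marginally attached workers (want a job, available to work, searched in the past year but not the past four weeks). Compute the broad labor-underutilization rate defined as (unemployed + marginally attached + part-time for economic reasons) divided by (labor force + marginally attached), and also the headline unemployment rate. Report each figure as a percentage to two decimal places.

Broad underutilization rate ≈ 11.48%; headline unemployment rate ≈ 7.39%.

Labor force = 1,606.30 + 128.16 = 1,734.46 thousand.
Numerator = 128.16 + 15.26 + 57.49 = 200.91 thousand.
Denominator = 1,734.46 + 15.26 = 1,749.72 thousand.
Broad rate = 200.91 / 1,749.72 = 11.48%.
Headline unemployment rate = 128.16 / 1,734.46 = 7.39%.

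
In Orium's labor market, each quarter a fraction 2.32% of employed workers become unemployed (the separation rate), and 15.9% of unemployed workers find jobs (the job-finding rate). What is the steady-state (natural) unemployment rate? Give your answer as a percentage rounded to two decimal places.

At steady state the flows balance: s·E = f·U, so U/(E+U) = s/(s+f).
u* = 2.32 / (2.32 + 15.9) = 2.32 / 18.22 = 12.73%.

Steady-state unemployment rate ≈ 12.73%.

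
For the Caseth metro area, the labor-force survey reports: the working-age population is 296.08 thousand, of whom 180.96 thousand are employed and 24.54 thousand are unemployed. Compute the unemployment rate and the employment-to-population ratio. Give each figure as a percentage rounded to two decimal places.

Labor force = employed + unemployed = 180.96 + 24.54 = 205.50 thousand.
Unemployment rate = 24.54 / 205.50 = 11.94%.
Employment-population ratio = 180.96 / 296.08 = 61.12%.

Unemployment rate ≈ 11.94%; employment-population ratio ≈ 61.12%.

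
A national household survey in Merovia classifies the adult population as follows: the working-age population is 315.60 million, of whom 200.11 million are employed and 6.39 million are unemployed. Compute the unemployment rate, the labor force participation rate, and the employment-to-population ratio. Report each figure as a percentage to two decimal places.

Labor force = employed + unemployed = 200.11 + 6.39 = 206.50 million.
Unemployment rate = 6.39 / 206.50 = 3.09%.
Labor force participation rate = 206.50 / 315.60 = 65.43%.
Employment-population ratio = 200.11 / 315.60 = 63.41%.

Unemployment rate ≈ 3.09%; labor force participation rate ≈ 65.43%; employment-population ratio ≈ 63.41%.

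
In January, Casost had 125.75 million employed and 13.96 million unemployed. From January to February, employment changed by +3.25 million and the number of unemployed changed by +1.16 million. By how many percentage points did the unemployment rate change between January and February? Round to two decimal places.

January: labor force = 125.75 + 13.96 = 139.71; u = 13.96/139.71 = 9.99%.
February: labor force = 129.00 + 15.12 = 144.12; u = 15.12/144.12 = 10.49%.
Change = 10.49% − 9.99% = +0.50 pp.

The unemployment rate changed by +0.50 percentage points.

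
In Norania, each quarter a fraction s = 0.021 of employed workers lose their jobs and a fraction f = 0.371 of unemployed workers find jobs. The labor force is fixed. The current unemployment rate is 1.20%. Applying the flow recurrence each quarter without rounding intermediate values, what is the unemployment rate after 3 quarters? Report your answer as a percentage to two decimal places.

With a fixed labor force, u_{t+1} = u_t + s·(1−u_t) − f·u_t = u_t·(1−s−f) + s.
Here 1−s−f = 0.608 and s = 0.021.
u_1 = 0.012000 × 0.608 + 0.021 = 0.028296.
u_2 = 0.028296 × 0.608 + 0.021 = 0.038204.
u_3 = 0.038204 × 0.608 + 0.021 = 0.044228.

Unemployment rate after three quarters ≈ 4.42%.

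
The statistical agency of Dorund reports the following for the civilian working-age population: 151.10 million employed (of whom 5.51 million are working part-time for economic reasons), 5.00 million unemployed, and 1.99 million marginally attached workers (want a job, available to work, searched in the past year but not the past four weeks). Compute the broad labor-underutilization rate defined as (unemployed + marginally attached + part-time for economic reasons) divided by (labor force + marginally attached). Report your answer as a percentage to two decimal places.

Labor force = 151.10 + 5.00 = 156.10 million.
Numerator = 5.00 + 1.99 + 5.51 = 12.50 million.
Denominator = 156.10 + 1.99 = 158.09 million.
Broad rate = 12.50 / 158.09 = 7.91%.

Broad underutilization rate ≈ 7.91%.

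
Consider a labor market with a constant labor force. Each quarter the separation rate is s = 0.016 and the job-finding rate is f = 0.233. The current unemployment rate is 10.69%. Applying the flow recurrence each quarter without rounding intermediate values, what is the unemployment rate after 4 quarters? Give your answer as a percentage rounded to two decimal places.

Unemployment rate after four quarters ≈ 7.78%.

With a fixed labor force, u_{t+1} = u_t + s·(1−u_t) − f·u_t = u_t·(1−s−f) + s.
Here 1−s−f = 0.751 and s = 0.016.
u_1 = 0.106900 × 0.751 + 0.016 = 0.096282.
u_2 = 0.096282 × 0.751 + 0.016 = 0.088308.
u_3 = 0.088308 × 0.751 + 0.016 = 0.082319.
u_4 = 0.082319 × 0.751 + 0.016 = 0.077822.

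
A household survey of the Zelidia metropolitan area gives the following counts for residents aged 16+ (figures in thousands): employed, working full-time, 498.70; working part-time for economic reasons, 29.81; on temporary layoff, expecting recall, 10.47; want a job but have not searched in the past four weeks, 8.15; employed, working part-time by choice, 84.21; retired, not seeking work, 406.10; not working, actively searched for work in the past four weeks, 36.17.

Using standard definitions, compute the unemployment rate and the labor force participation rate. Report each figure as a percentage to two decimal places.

Unemployment rate ≈ 7.07%; labor force participation rate ≈ 61.42%.

Employed = 498.70 + 29.81 + 84.21 = 612.72 thousand (anyone who worked, including part-time for economic reasons, counts as employed).
Unemployed = 10.47 + 36.17 = 46.64 thousand (jobless and actively searching, or on temporary layoff).
Labor force = 612.72 + 46.64 = 659.36 thousand.
Not in labor force = 8.15 + 406.10 = 414.25 thousand (those not working and not actively searching are outside the labor force — including those who want a job but have given up searching).
Civilian working-age population = 659.36 + 414.25 = 1,073.61 thousand.
Unemployment rate = 46.64 / 659.36 = 7.07%.
Labor force participation rate = 659.36 / 1,073.61 = 61.42%.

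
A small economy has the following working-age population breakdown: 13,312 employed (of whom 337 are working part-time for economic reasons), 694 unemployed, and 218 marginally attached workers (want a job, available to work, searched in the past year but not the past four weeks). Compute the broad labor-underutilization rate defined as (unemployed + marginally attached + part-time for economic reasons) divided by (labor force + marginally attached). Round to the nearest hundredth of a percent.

Labor force = 13,312 + 694 = 14,006.
Numerator = 694 + 218 + 337 = 1,249.
Denominator = 14,006 + 218 = 14,224.
Broad rate = 1,249 / 14,224 = 8.78%.

Broad underutilization rate ≈ 8.78%.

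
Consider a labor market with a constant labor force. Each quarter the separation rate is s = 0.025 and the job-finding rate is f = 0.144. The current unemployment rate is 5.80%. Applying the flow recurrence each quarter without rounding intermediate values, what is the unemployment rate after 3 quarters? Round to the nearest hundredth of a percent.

Unemployment rate after three quarters ≈ 9.63%.

With a fixed labor force, u_{t+1} = u_t + s·(1−u_t) − f·u_t = u_t·(1−s−f) + s.
Here 1−s−f = 0.831 and s = 0.025.
u_1 = 0.058000 × 0.831 + 0.025 = 0.073198.
u_2 = 0.073198 × 0.831 + 0.025 = 0.085828.
u_3 = 0.085828 × 0.831 + 0.025 = 0.096323.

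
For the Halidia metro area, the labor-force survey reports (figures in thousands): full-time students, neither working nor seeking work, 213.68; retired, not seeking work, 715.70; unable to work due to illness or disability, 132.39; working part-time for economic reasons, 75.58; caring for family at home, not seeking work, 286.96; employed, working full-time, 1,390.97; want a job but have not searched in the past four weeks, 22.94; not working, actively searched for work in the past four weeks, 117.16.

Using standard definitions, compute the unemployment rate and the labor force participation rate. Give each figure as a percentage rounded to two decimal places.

Unemployment rate ≈ 7.40%; labor force participation rate ≈ 53.59%.

Employed = 75.58 + 1,390.97 = 1,466.55 thousand (anyone who worked, including part-time for economic reasons, counts as employed).
Unemployed = 117.16 thousand.
Labor force = 1,466.55 + 117.16 = 1,583.71 thousand.
Not in labor force = 213.68 + 715.70 + 132.39 + 286.96 + 22.94 = 1,371.67 thousand (those not working and not actively searching are outside the labor force — including those who want a job but have given up searching).
Civilian working-age population = 1,583.71 + 1,371.67 = 2,955.38 thousand.
Unemployment rate = 117.16 / 1,583.71 = 7.40%.
Labor force participation rate = 1,583.71 / 2,955.38 = 53.59%.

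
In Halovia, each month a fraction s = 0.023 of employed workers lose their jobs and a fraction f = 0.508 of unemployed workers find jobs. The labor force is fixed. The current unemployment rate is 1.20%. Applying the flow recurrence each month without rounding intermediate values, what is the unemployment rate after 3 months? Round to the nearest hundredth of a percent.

With a fixed labor force, u_{t+1} = u_t + s·(1−u_t) − f·u_t = u_t·(1−s−f) + s.
Here 1−s−f = 0.469 and s = 0.023.
u_1 = 0.012000 × 0.469 + 0.023 = 0.028628.
u_2 = 0.028628 × 0.469 + 0.023 = 0.036427.
u_3 = 0.036427 × 0.469 + 0.023 = 0.040084.

Unemployment rate after three months ≈ 4.01%.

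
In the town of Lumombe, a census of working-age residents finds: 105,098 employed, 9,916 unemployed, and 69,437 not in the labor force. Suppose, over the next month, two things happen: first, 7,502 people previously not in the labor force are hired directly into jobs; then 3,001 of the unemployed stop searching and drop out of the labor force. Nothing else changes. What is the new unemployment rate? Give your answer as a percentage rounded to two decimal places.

New unemployment rate ≈ 5.79%.

Initially, labor force = 105,098 + 9,916 = 115,014, so u = 9,916/115,014 = 8.62%.
After the first change, employed and labor force both rise by 7,502; unemployed unchanged → E = 112,600, U = 9,916, labor force = 122,516.
After the second change, unemployed and labor force both fall by 3,001 → E = 112,600, U = 6,915, labor force = 119,515.
New unemployment rate = 6,915 / 119,515 = 5.79%.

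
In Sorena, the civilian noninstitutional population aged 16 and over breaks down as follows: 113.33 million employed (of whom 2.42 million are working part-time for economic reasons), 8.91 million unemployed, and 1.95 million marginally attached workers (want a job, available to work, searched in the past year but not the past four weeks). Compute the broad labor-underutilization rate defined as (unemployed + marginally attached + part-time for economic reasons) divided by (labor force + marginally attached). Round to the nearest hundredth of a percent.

Broad underutilization rate ≈ 10.69%.

Labor force = 113.33 + 8.91 = 122.24 million.
Numerator = 8.91 + 1.95 + 2.42 = 13.28 million.
Denominator = 122.24 + 1.95 = 124.19 million.
Broad rate = 13.28 / 124.19 = 10.69%.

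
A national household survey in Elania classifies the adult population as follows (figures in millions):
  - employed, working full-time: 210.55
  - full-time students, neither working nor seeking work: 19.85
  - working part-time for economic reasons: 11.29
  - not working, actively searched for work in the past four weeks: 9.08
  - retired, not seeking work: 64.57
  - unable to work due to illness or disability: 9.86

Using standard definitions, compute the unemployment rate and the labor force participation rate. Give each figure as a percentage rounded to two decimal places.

Unemployment rate ≈ 3.93%; labor force participation rate ≈ 71.01%.

Employed = 210.55 + 11.29 = 221.84 million (anyone who worked, including part-time for economic reasons, counts as employed).
Unemployed = 9.08 million.
Labor force = 221.84 + 9.08 = 230.92 million.
Not in labor force = 19.85 + 64.57 + 9.86 = 94.28 million (those not working and not actively searching are outside the labor force).
Civilian working-age population = 230.92 + 94.28 = 325.20 million.
Unemployment rate = 9.08 / 230.92 = 3.93%.
Labor force participation rate = 230.92 / 325.20 = 71.01%.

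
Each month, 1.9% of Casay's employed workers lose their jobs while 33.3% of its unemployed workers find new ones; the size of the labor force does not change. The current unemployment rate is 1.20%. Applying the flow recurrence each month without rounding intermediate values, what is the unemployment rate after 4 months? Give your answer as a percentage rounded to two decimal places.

With a fixed labor force, u_{t+1} = u_t + s·(1−u_t) − f·u_t = u_t·(1−s−f) + s.
Here 1−s−f = 0.648 and s = 0.019.
u_1 = 0.012000 × 0.648 + 0.019 = 0.026776.
u_2 = 0.026776 × 0.648 + 0.019 = 0.036351.
u_3 = 0.036351 × 0.648 + 0.019 = 0.042555.
u_4 = 0.042555 × 0.648 + 0.019 = 0.046576.

Unemployment rate after four months ≈ 4.66%.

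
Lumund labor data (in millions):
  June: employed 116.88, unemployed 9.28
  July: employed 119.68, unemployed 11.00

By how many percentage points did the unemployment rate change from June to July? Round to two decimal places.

June: labor force = 116.88 + 9.28 = 126.16; u = 9.28/126.16 = 7.36%.
July: labor force = 119.68 + 11.00 = 130.68; u = 11.00/130.68 = 8.42%.
Change = 8.42% − 7.36% = +1.06 pp.

The unemployment rate changed by +1.06 percentage points.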